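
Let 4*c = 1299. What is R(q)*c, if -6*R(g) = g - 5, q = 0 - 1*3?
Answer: 433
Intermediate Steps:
c = 1299/4 (c = (¼)*1299 = 1299/4 ≈ 324.75)
q = -3 (q = 0 - 3 = -3)
R(g) = ⅚ - g/6 (R(g) = -(g - 5)/6 = -(-5 + g)/6 = ⅚ - g/6)
R(q)*c = (⅚ - ⅙*(-3))*(1299/4) = (⅚ + ½)*(1299/4) = (4/3)*(1299/4) = 433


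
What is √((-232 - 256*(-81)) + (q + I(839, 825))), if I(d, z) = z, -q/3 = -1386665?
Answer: 2*√1045331 ≈ 2044.8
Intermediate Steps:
q = 4159995 (q = -3*(-1386665) = 4159995)
√((-232 - 256*(-81)) + (q + I(839, 825))) = √((-232 - 256*(-81)) + (4159995 + 825)) = √((-232 + 20736) + 4160820) = √(20504 + 4160820) = √4181324 = 2*√1045331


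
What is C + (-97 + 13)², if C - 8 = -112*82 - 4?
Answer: -2124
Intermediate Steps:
C = -9180 (C = 8 + (-112*82 - 4) = 8 + (-9184 - 4) = 8 - 9188 = -9180)
C + (-97 + 13)² = -9180 + (-97 + 13)² = -9180 + (-84)² = -9180 + 7056 = -2124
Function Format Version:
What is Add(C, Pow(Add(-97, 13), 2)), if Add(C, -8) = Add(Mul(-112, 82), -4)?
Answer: -2124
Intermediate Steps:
C = -9180 (C = Add(8, Add(Mul(-112, 82), -4)) = Add(8, Add(-9184, -4)) = Add(8, -9188) = -9180)
Add(C, Pow(Add(-97, 13), 2)) = Add(-9180, Pow(Add(-97, 13), 2)) = Add(-9180, Pow(-84, 2)) = Add(-9180, 7056) = -2124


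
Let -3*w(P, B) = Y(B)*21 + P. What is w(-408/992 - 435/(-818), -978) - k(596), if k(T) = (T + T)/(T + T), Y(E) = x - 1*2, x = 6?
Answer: -1472801/50716 ≈ -29.040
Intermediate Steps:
Y(E) = 4 (Y(E) = 6 - 1*2 = 6 - 2 = 4)
k(T) = 1 (k(T) = (2*T)/((2*T)) = (2*T)*(1/(2*T)) = 1)
w(P, B) = -28 - P/3 (w(P, B) = -(4*21 + P)/3 = -(84 + P)/3 = -28 - P/3)
w(-408/992 - 435/(-818), -978) - k(596) = (-28 - (-408/992 - 435/(-818))/3) - 1*1 = (-28 - (-408*1/992 - 435*(-1/818))/3) - 1 = (-28 - (-51/124 + 435/818)/3) - 1 = (-28 - ⅓*6111/50716) - 1 = (-28 - 2037/50716) - 1 = -1422085/50716 - 1 = -1472801/50716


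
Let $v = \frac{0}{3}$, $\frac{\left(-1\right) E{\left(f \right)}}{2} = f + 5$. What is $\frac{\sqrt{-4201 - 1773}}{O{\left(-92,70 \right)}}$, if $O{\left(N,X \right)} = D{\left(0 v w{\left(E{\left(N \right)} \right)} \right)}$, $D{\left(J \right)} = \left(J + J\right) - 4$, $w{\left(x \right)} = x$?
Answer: $- \frac{i \sqrt{5974}}{4} \approx - 19.323 i$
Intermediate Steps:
$E{\left(f \right)} = -10 - 2 f$ ($E{\left(f \right)} = - 2 \left(f + 5\right) = - 2 \left(5 + f\right) = -10 - 2 f$)
$v = 0$ ($v = 0 \cdot \frac{1}{3} = 0$)
$D{\left(J \right)} = -4 + 2 J$ ($D{\left(J \right)} = 2 J - 4 = -4 + 2 J$)
$O{\left(N,X \right)} = -4$ ($O{\left(N,X \right)} = -4 + 2 \cdot 0 \cdot 0 \left(-10 - 2 N\right) = -4 + 2 \cdot 0 \left(-10 - 2 N\right) = -4 + 2 \cdot 0 = -4 + 0 = -4$)
$\frac{\sqrt{-4201 - 1773}}{O{\left(-92,70 \right)}} = \frac{\sqrt{-4201 - 1773}}{-4} = \sqrt{-5974} \left(- \frac{1}{4}\right) = i \sqrt{5974} \left(- \frac{1}{4}\right) = - \frac{i \sqrt{5974}}{4}$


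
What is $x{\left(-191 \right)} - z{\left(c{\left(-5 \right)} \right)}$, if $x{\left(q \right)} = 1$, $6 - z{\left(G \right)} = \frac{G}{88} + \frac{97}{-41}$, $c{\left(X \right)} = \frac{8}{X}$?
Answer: $- \frac{16651}{2255} \approx -7.384$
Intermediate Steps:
$z{\left(G \right)} = \frac{343}{41} - \frac{G}{88}$ ($z{\left(G \right)} = 6 - \left(\frac{G}{88} + \frac{97}{-41}\right) = 6 - \left(G \frac{1}{88} + 97 \left(- \frac{1}{41}\right)\right) = 6 - \left(\frac{G}{88} - \frac{97}{41}\right) = 6 - \left(- \frac{97}{41} + \frac{G}{88}\right) = \frac{343}{41} - \frac{G}{88}$)
$x{\left(-191 \right)} - z{\left(c{\left(-5 \right)} \right)} = 1 - \left(\frac{343}{41} - \frac{8 \frac{1}{-5}}{88}\right) = 1 - \left(\frac{343}{41} - \frac{8 \left(- \frac{1}{5}\right)}{88}\right) = 1 - \left(\frac{343}{41} - - \frac{1}{55}\right) = 1 - \left(\frac{343}{41} + \frac{1}{55}\right) = 1 - \frac{18906}{2255} = - \frac{16651}{2255}$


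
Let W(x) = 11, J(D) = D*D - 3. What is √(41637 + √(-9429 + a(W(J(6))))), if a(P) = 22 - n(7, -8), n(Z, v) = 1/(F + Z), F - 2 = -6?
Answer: √(374733 + 3*I*√84666)/3 ≈ 204.05 + 0.23766*I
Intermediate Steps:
F = -4 (F = 2 - 6 = -4)
J(D) = -3 + D² (J(D) = D² - 3 = -3 + D²)
n(Z, v) = 1/(-4 + Z)
a(P) = 65/3 (a(P) = 22 - 1/(-4 + 7) = 22 - 1/3 = 22 - 1*⅓ = 22 - ⅓ = 65/3)
√(41637 + √(-9429 + a(W(J(6))))) = √(41637 + √(-9429 + 65/3)) = √(41637 + √(-28222/3)) = √(41637 + I*√84666/3)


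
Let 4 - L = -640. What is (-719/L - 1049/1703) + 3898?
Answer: 4273161323/1096732 ≈ 3896.3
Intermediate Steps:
L = 644 (L = 4 - 1*(-640) = 4 + 640 = 644)
(-719/L - 1049/1703) + 3898 = (-719/644 - 1049/1703) + 3898 = -1900013/1096732 + 3898 = 4273161323/1096732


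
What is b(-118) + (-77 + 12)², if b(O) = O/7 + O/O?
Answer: 29464/7 ≈ 4209.1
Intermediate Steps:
b(O) = 1 + O/7 (b(O) = O*(⅐) + 1 = O/7 + 1 = 1 + O/7)
b(-118) + (-77 + 12)² = (1 + (⅐)*(-118)) + (-77 + 12)² = (1 - 118/7) + (-65)² = -111/7 + 4225 = 29464/7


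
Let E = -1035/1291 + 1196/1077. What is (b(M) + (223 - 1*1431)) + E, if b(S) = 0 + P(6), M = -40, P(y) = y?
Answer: -1670839873/1390407 ≈ -1201.7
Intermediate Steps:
b(S) = 6 (b(S) = 0 + 6 = 6)
E = 429341/1390407 (E = -1035*1/1291 + 1196*(1/1077) = -1035/1291 + 1196/1077 = 429341/1390407 ≈ 0.30879)
(b(M) + (223 - 1*1431)) + E = (6 + (223 - 1*1431)) + 429341/1390407 = (6 + (223 - 1431)) + 429341/1390407 = (6 - 1208) + 429341/1390407 = -1202 + 429341/1390407 = -1670839873/1390407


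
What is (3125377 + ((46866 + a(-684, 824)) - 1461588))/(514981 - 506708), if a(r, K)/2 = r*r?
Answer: 2646367/8273 ≈ 319.88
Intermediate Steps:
a(r, K) = 2*r² (a(r, K) = 2*(r*r) = 2*r²)
(3125377 + ((46866 + a(-684, 824)) - 1461588))/(514981 - 506708) = (3125377 + ((46866 + 2*(-684)²) - 1461588))/(514981 - 506708) = (3125377 + ((46866 + 2*467856) - 1461588))/8273 = (3125377 + ((46866 + 935712) - 1461588))*(1/8273) = (3125377 + (982578 - 1461588))*(1/8273) = (3125377 - 479010)*(1/8273) = 2646367*(1/8273) = 2646367/8273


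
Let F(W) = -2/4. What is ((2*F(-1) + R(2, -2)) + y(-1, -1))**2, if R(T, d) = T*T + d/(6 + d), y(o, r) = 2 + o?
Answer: 49/4 ≈ 12.250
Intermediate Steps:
F(W) = -1/2 (F(W) = -2*1/4 = -1/2)
R(T, d) = T**2 + d/(6 + d)
((2*F(-1) + R(2, -2)) + y(-1, -1))**2 = ((2*(-1/2) + (-2 + 6*2**2 - 2*2**2)/(6 - 2)) + (2 - 1))**2 = ((-1 + (-2 + 6*4 - 2*4)/4) + 1)**2 = ((-1 + (-2 + 24 - 8)/4) + 1)**2 = ((-1 + (1/4)*14) + 1)**2 = ((-1 + 7/2) + 1)**2 = (5/2 + 1)**2 = (7/2)**2 = 49/4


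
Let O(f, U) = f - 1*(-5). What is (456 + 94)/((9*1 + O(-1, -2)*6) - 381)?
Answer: -275/174 ≈ -1.5805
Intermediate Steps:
O(f, U) = 5 + f (O(f, U) = f + 5 = 5 + f)
(456 + 94)/((9*1 + O(-1, -2)*6) - 381) = (456 + 94)/((9*1 + (5 - 1)*6) - 381) = 550/((9 + 4*6) - 381) = 550/((9 + 24) - 381) = 550/(33 - 381) = 550/(-348) = 550*(-1/348) = -275/174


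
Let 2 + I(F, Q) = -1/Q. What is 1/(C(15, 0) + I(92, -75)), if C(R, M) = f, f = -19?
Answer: -75/1574 ≈ -0.047649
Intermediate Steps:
C(R, M) = -19
I(F, Q) = -2 - 1/Q
1/(C(15, 0) + I(92, -75)) = 1/(-19 + (-2 - 1/(-75))) = 1/(-19 + (-2 - 1*(-1/75))) = 1/(-19 + (-2 + 1/75)) = 1/(-19 - 149/75) = 1/(-1574/75) = -75/1574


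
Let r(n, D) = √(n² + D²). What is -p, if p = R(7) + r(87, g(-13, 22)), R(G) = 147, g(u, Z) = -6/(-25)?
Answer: -147 - 3*√525629/25 ≈ -234.00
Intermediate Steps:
g(u, Z) = 6/25 (g(u, Z) = -6*(-1/25) = 6/25)
r(n, D) = √(D² + n²)
p = 147 + 3*√525629/25 (p = 147 + √((6/25)² + 87²) = 147 + √(36/625 + 7569) = 147 + √(4730661/625) = 147 + 3*√525629/25 ≈ 234.00)
-p = -(147 + 3*√525629/25) = -147 - 3*√525629/25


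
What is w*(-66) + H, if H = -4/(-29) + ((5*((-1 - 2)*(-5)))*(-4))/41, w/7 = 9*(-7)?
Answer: 34598498/1189 ≈ 29099.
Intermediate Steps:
w = -441 (w = 7*(9*(-7)) = 7*(-63) = -441)
H = -8536/1189 (H = -4*(-1/29) + ((5*(-3*(-5)))*(-4))*(1/41) = 4/29 + ((5*15)*(-4))*(1/41) = 4/29 + (75*(-4))*(1/41) = 4/29 - 300*1/41 = 4/29 - 300/41 = -8536/1189 ≈ -7.1791)
w*(-66) + H = -441*(-66) - 8536/1189 = 29106 - 8536/1189 = 34598498/1189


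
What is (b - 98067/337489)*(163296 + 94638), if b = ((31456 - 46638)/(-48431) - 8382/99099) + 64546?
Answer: 272392187771971859647982/16361274688759 ≈ 1.6649e+10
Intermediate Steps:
b = 9387493350050/145438293 (b = (-15182*(-1/48431) - 8382*1/99099) + 64546 = (15182/48431 - 254/3003) + 64546 = 33290072/145438293 + 64546 = 9387493350050/145438293 ≈ 64546.)
(b - 98067/337489)*(163296 + 94638) = (9387493350050/145438293 - 98067/337489)*(163296 + 94638) = (9387493350050/145438293 - 98067*1/337489)*257934 = (9387493350050/145438293 - 98067/337489)*257934 = (3168161480517944819/49083824066277)*257934 = 272392187771971859647982/16361274688759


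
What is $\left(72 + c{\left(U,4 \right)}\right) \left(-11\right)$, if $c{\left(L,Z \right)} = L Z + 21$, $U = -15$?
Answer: $-363$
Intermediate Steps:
$c{\left(L,Z \right)} = 21 + L Z$
$\left(72 + c{\left(U,4 \right)}\right) \left(-11\right) = \left(72 + \left(21 - 60\right)\right) \left(-11\right) = \left(72 - 39\right) \left(-11\right) = 33 \left(-11\right) = -363$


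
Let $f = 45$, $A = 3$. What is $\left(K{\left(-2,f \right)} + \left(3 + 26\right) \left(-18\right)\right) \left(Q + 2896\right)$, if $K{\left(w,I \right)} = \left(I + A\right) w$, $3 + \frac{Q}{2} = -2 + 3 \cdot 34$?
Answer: $-1909620$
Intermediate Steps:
$Q = 194$ ($Q = -6 + 2 \left(-2 + 3 \cdot 34\right) = -6 + 2 \left(-2 + 102\right) = -6 + 2 \cdot 100 = -6 + 200 = 194$)
$K{\left(w,I \right)} = w \left(3 + I\right)$ ($K{\left(w,I \right)} = \left(I + 3\right) w = \left(3 + I\right) w = w \left(3 + I\right)$)
$\left(K{\left(-2,f \right)} + \left(3 + 26\right) \left(-18\right)\right) \left(Q + 2896\right) = \left(- 2 \left(3 + 45\right) + \left(3 + 26\right) \left(-18\right)\right) \left(194 + 2896\right) = \left(\left(-2\right) 48 + 29 \left(-18\right)\right) 3090 = \left(-96 - 522\right) 3090 = \left(-618\right) 3090 = -1909620$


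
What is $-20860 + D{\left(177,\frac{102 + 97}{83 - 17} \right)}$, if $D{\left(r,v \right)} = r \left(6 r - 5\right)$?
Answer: $166229$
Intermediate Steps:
$D{\left(r,v \right)} = r \left(-5 + 6 r\right)$
$-20860 + D{\left(177,\frac{102 + 97}{83 - 17} \right)} = -20860 + 177 \left(-5 + 6 \cdot 177\right) = -20860 + 177 \left(-5 + 1062\right) = -20860 + 177 \cdot 1057 = -20860 + 187089 = 166229$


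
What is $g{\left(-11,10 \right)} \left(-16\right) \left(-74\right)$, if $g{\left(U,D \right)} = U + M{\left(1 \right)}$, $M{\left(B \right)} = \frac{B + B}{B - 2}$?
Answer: $-15392$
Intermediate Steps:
$M{\left(B \right)} = \frac{2 B}{-2 + B}$
$g{\left(U,D \right)} = -2 + U$ ($g{\left(U,D \right)} = U + 2 \cdot 1 \frac{1}{-2 + 1} = U + 2 \cdot 1 \frac{1}{-1} = U + 2 \cdot 1 \left(-1\right) = U - 2 = -2 + U$)
$g{\left(-11,10 \right)} \left(-16\right) \left(-74\right) = \left(-2 - 11\right) \left(-16\right) \left(-74\right) = \left(-13\right) \left(-16\right) \left(-74\right) = 208 \left(-74\right) = -15392$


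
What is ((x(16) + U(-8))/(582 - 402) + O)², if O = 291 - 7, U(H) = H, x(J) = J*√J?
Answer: 163686436/2025 ≈ 80833.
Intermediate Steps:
x(J) = J^(3/2)
O = 284
((x(16) + U(-8))/(582 - 402) + O)² = ((16^(3/2) - 8)/(582 - 402) + 284)² = ((64 - 8)/180 + 284)² = (56*(1/180) + 284)² = (14/45 + 284)² = (12794/45)² = 163686436/2025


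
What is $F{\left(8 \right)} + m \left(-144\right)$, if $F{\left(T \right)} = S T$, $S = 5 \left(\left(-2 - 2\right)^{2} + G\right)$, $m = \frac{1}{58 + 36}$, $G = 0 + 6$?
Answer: $\frac{41288}{47} \approx 878.47$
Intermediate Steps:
$G = 6$
$m = \frac{1}{94} \approx 0.010638$
$S = 110$ ($S = 5 \left(\left(-2 - 2\right)^{2} + 6\right) = 5 \left(\left(-4\right)^{2} + 6\right) = 5 \left(16 + 6\right) = 5 \cdot 22 = 110$)
$F{\left(T \right)} = 110 T$
$F{\left(8 \right)} + m \left(-144\right) = 110 \cdot 8 + \frac{1}{94} \left(-144\right) = 880 - \frac{72}{47} = \frac{41288}{47}$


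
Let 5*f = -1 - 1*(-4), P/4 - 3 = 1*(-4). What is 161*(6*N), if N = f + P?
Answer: -16422/5 ≈ -3284.4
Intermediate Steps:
P = -4 (P = 12 + 4*(1*(-4)) = 12 + 4*(-4) = 12 - 16 = -4)
f = ⅗ (f = (-1 - 1*(-4))/5 = (-1 + 4)/5 = (⅕)*3 = ⅗ ≈ 0.60000)
N = -17/5 (N = ⅗ - 4 = -17/5 ≈ -3.4000)
161*(6*N) = 161*(6*(-17/5)) = 161*(-102/5) = -16422/5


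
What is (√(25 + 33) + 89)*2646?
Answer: 235494 + 2646*√58 ≈ 2.5565e+5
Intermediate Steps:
(√(25 + 33) + 89)*2646 = (√58 + 89)*2646 = (89 + √58)*2646 = 235494 + 2646*√58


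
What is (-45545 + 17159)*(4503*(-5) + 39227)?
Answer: -474386832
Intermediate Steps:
(-45545 + 17159)*(4503*(-5) + 39227) = -28386*(-22515 + 39227) = -28386*16712 = -474386832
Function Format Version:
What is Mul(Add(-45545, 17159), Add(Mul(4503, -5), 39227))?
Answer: -474386832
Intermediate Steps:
Mul(Add(-45545, 17159), Add(Mul(4503, -5), 39227)) = Mul(-28386, Add(-22515, 39227)) = Mul(-28386, 16712) = -474386832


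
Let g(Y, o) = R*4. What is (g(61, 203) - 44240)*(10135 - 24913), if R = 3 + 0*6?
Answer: 653601384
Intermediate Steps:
R = 3 (R = 3 + 0 = 3)
g(Y, o) = 12 (g(Y, o) = 3*4 = 12)
(g(61, 203) - 44240)*(10135 - 24913) = (12 - 44240)*(10135 - 24913) = -44228*(-14778) = 653601384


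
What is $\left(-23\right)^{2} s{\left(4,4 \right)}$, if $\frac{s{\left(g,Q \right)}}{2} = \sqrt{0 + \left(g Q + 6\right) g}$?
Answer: $2116 \sqrt{22} \approx 9924.9$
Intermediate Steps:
$s{\left(g,Q \right)} = 2 \sqrt{g \left(6 + Q g\right)}$ ($s{\left(g,Q \right)} = 2 \sqrt{0 + \left(g Q + 6\right) g} = 2 \sqrt{0 + \left(Q g + 6\right) g} = 2 \sqrt{0 + \left(6 + Q g\right) g} = 2 \sqrt{0 + g \left(6 + Q g\right)} = 2 \sqrt{g \left(6 + Q g\right)}$)
$\left(-23\right)^{2} s{\left(4,4 \right)} = \left(-23\right)^{2} \cdot 2 \sqrt{4 \left(6 + 4 \cdot 4\right)} = 529 \cdot 2 \sqrt{4 \left(6 + 16\right)} = 529 \cdot 2 \sqrt{4 \cdot 22} = 529 \cdot 2 \sqrt{88} = 529 \cdot 2 \cdot 2 \sqrt{22} = 529 \cdot 4 \sqrt{22} = 2116 \sqrt{22}$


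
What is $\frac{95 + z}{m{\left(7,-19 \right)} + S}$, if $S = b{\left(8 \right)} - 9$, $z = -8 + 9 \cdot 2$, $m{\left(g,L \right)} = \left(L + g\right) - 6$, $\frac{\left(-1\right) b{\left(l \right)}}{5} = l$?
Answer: $- \frac{105}{67} \approx -1.5672$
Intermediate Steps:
$b{\left(l \right)} = - 5 l$
$m{\left(g,L \right)} = -6 + L + g$
$z = 10$ ($z = -8 + 18 = 10$)
$S = -49$ ($S = \left(-5\right) 8 - 9 = -40 - 9 = -49$)
$\frac{95 + z}{m{\left(7,-19 \right)} + S} = \frac{95 + 10}{\left(-6 - 19 + 7\right) - 49} = \frac{105}{-18 - 49} = \frac{105}{-67} = 105 \left(- \frac{1}{67}\right) = - \frac{105}{67}$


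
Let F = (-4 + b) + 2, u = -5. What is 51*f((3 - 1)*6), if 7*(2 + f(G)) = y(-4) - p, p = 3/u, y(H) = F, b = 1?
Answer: -3672/35 ≈ -104.91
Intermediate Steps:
F = -1 (F = (-4 + 1) + 2 = -3 + 2 = -1)
y(H) = -1
p = -3/5 (p = 3/(-5) = 3*(-1/5) = -3/5 ≈ -0.60000)
f(G) = -72/35 (f(G) = -2 + (-1 - 1*(-3/5))/7 = -2 + (-1 + 3/5)/7 = -2 + (1/7)*(-2/5) = -2 - 2/35 = -72/35)
51*f((3 - 1)*6) = 51*(-72/35) = -3672/35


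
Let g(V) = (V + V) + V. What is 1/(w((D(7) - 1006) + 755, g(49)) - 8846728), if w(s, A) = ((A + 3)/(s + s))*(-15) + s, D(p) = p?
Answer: -244/2158660043 ≈ -1.1303e-7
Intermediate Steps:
g(V) = 3*V (g(V) = 2*V + V = 3*V)
w(s, A) = s - 15*(3 + A)/(2*s) (w(s, A) = ((3 + A)/((2*s)))*(-15) + s = ((3 + A)*(1/(2*s)))*(-15) + s = ((3 + A)/(2*s))*(-15) + s = -15*(3 + A)/(2*s) + s = s - 15*(3 + A)/(2*s))
1/(w((D(7) - 1006) + 755, g(49)) - 8846728) = 1/((-45 - 45*49 + 2*((7 - 1006) + 755)²)/(2*((7 - 1006) + 755)) - 8846728) = 1/((-45 - 15*147 + 2*(-999 + 755)²)/(2*(-999 + 755)) - 8846728) = 1/((½)*(-45 - 2205 + 2*(-244)²)/(-244) - 8846728) = 1/((½)*(-1/244)*(-45 - 2205 + 2*59536) - 8846728) = 1/((½)*(-1/244)*(-45 - 2205 + 119072) - 8846728) = 1/((½)*(-1/244)*116822 - 8846728) = 1/(-58411/244 - 8846728) = 1/(-2158660043/244) = -244/2158660043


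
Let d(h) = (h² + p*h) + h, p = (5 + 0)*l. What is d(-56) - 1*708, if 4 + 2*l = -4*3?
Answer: 4612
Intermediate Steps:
l = -8 (l = -2 + (-4*3)/2 = -2 + (½)*(-12) = -2 - 6 = -8)
p = -40 (p = (5 + 0)*(-8) = 5*(-8) = -40)
d(h) = h² - 39*h (d(h) = (h² - 40*h) + h = h² - 39*h)
d(-56) - 1*708 = -56*(-39 - 56) - 1*708 = -56*(-95) - 708 = 5320 - 708 = 4612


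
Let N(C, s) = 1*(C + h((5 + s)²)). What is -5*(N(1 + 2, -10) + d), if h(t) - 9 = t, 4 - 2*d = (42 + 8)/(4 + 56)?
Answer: -2315/12 ≈ -192.92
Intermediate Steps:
d = 19/12 (d = 2 - (42 + 8)/(2*(4 + 56)) = 2 - 25/60 = 2 - ½*⅚ = 2 - 5/12 = 19/12 ≈ 1.5833)
h(t) = 9 + t
N(C, s) = 9 + C + (5 + s)² (N(C, s) = 1*(C + (9 + (5 + s)²)) = 1*(9 + C + (5 + s)²) = 9 + C + (5 + s)²)
-5*(N(1 + 2, -10) + d) = -5*((9 + (1 + 2) + (5 - 10)²) + 19/12) = -5*((9 + 3 + (-5)²) + 19/12) = -5*((9 + 3 + 25) + 19/12) = -5*(37 + 19/12) = -5*463/12 = -2315/12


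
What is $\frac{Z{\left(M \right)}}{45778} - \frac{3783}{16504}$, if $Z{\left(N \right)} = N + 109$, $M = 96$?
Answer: $- \frac{84897427}{377760056} \approx -0.22474$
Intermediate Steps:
$Z{\left(N \right)} = 109 + N$
$\frac{Z{\left(M \right)}}{45778} - \frac{3783}{16504} = \frac{109 + 96}{45778} - \frac{3783}{16504} = 205 \cdot \frac{1}{45778} - \frac{3783}{16504} = \frac{205}{45778} - \frac{3783}{16504} = - \frac{84897427}{377760056}$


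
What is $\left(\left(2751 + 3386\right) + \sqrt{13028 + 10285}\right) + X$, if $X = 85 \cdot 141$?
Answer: $18122 + \sqrt{23313} \approx 18275.0$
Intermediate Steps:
$X = 11985$
$\left(\left(2751 + 3386\right) + \sqrt{13028 + 10285}\right) + X = \left(\left(2751 + 3386\right) + \sqrt{13028 + 10285}\right) + 11985 = \left(6137 + \sqrt{23313}\right) + 11985 = 18122 + \sqrt{23313}$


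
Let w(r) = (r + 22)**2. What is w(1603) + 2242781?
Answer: 4883406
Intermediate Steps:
w(r) = (22 + r)**2
w(1603) + 2242781 = (22 + 1603)**2 + 2242781 = 1625**2 + 2242781 = 2640625 + 2242781 = 4883406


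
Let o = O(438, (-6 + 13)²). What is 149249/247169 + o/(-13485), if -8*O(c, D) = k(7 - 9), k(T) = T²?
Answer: 4025492699/6666147930 ≈ 0.60387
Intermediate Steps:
O(c, D) = -½ (O(c, D) = -(7 - 9)²/8 = -⅛*(-2)² = -⅛*4 = -½)
o = -½ ≈ -0.50000
149249/247169 + o/(-13485) = 149249/247169 - ½/(-13485) = 149249*(1/247169) - ½*(-1/13485) = 149249/247169 + 1/26970 = 4025492699/6666147930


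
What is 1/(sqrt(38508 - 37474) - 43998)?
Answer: -21999/967911485 - sqrt(1034)/1935822970 ≈ -2.2745e-5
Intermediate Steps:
1/(sqrt(38508 - 37474) - 43998) = 1/(sqrt(1034) - 43998) = 1/(-43998 + sqrt(1034))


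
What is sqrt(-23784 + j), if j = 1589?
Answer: I*sqrt(22195) ≈ 148.98*I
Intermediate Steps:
sqrt(-23784 + j) = sqrt(-23784 + 1589) = sqrt(-22195) = I*sqrt(22195)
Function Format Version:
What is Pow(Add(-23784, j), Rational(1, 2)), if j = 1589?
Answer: Mul(I, Pow(22195, Rational(1, 2))) ≈ Mul(148.98, I)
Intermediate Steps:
Pow(Add(-23784, j), Rational(1, 2)) = Pow(Add(-23784, 1589), Rational(1, 2)) = Pow(-22195, Rational(1, 2)) = Mul(I, Pow(22195, Rational(1, 2)))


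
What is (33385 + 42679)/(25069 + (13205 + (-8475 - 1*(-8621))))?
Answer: 19016/9605 ≈ 1.9798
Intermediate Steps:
(33385 + 42679)/(25069 + (13205 + (-8475 - 1*(-8621)))) = 76064/(25069 + (13205 + (-8475 + 8621))) = 76064/(25069 + (13205 + 146)) = 76064/(25069 + 13351) = 76064/38420 = 76064*(1/38420) = 19016/9605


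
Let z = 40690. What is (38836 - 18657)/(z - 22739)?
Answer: 20179/17951 ≈ 1.1241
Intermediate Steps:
(38836 - 18657)/(z - 22739) = (38836 - 18657)/(40690 - 22739) = 20179/17951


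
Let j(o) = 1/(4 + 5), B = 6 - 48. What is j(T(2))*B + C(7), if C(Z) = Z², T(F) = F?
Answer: 133/3 ≈ 44.333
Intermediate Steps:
B = -42
j(o) = ⅑ (j(o) = 1/9 = ⅑)
j(T(2))*B + C(7) = (⅑)*(-42) + 7² = -14/3 + 49 = 133/3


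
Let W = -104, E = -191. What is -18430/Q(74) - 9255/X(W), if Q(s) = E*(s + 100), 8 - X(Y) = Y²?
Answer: 253386055/179596536 ≈ 1.4109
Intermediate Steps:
X(Y) = 8 - Y²
Q(s) = -19100 - 191*s (Q(s) = -191*(s + 100) = -191*(100 + s) = -19100 - 191*s)
-18430/Q(74) - 9255/X(W) = -18430/(-19100 - 191*74) - 9255/(8 - 1*(-104)²) = -18430/(-19100 - 14134) - 9255/(8 - 1*10816) = -18430/(-33234) - 9255/(8 - 10816) = -18430*(-1/33234) - 9255/(-10808) = 9215/16617 - 9255*(-1/10808) = 9215/16617 + 9255/10808 = 253386055/179596536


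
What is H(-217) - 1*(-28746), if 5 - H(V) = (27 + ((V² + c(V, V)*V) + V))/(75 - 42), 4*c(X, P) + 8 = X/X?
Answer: 3606017/132 ≈ 27318.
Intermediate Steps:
c(X, P) = -7/4 (c(X, P) = -2 + (X/X)/4 = -2 + (¼)*1 = -2 + ¼ = -7/4)
H(V) = 46/11 - V²/33 + V/44 (H(V) = 5 - (27 + ((V² - 7*V/4) + V))/(75 - 42) = 5 - (27 + (V² - 3*V/4))/33 = 5 - (27 + V² - 3*V/4)/33 = 5 - (9/11 - V/44 + V²/33) = 5 + (-9/11 - V²/33 + V/44) = 46/11 - V²/33 + V/44)
H(-217) - 1*(-28746) = (46/11 - 1/33*(-217)² + (1/44)*(-217)) - 1*(-28746) = (46/11 - 1/33*47089 - 217/44) + 28746 = (46/11 - 47089/33 - 217/44) + 28746 = -188455/132 + 28746 = 3606017/132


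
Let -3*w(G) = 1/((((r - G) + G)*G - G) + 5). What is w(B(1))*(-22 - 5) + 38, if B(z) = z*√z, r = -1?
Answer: 41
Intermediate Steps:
B(z) = z^(3/2)
w(G) = -1/(3*(5 - 2*G)) (w(G) = -1/(3*((((-1 - G) + G)*G - G) + 5)) = -1/(3*((-G - G) + 5)) = -1/(3*(-2*G + 5)) = -1/(3*(5 - 2*G)))
w(B(1))*(-22 - 5) + 38 = (1/(3*(-5 + 2*1^(3/2))))*(-22 - 5) + 38 = (1/(3*(-5 + 2*1)))*(-27) + 38 = (1/(3*(-5 + 2)))*(-27) + 38 = ((⅓)/(-3))*(-27) + 38 = ((⅓)*(-⅓))*(-27) + 38 = -⅑*(-27) + 38 = 3 + 38 = 41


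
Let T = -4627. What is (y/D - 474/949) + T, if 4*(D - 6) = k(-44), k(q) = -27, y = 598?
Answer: -15444499/2847 ≈ -5424.8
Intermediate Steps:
D = -¾ (D = 6 + (¼)*(-27) = 6 - 27/4 = -¾ ≈ -0.75000)
(y/D - 474/949) + T = (598/(-¾) - 474/949) - 4627 = (598*(-4/3) - 474*1/949) - 4627 = (-2392/3 - 474/949) - 4627 = -2271430/2847 - 4627 = -15444499/2847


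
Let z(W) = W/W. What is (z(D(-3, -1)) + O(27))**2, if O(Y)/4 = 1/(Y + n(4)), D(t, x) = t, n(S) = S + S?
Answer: 1521/1225 ≈ 1.2416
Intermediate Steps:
n(S) = 2*S
z(W) = 1
O(Y) = 4/(8 + Y) (O(Y) = 4/(Y + 2*4) = 4/(Y + 8) = 4/(8 + Y))
(z(D(-3, -1)) + O(27))**2 = (1 + 4/(8 + 27))**2 = (1 + 4/35)**2 = (39/35)**2 = 1521/1225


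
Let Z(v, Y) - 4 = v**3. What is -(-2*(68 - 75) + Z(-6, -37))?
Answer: 198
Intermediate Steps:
Z(v, Y) = 4 + v**3
-(-2*(68 - 75) + Z(-6, -37)) = -(-2*(68 - 75) + (4 + (-6)**3)) = -(-2*(-7) + (4 - 216)) = -(14 - 212) = -1*(-198) = 198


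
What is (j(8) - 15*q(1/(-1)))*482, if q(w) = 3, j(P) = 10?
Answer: -16870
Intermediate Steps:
(j(8) - 15*q(1/(-1)))*482 = (10 - 15*3)*482 = (10 - 45)*482 = -35*482 = -16870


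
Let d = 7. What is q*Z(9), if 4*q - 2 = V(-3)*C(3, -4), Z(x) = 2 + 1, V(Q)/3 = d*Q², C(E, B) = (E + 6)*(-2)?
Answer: -2550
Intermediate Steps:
C(E, B) = -12 - 2*E (C(E, B) = (6 + E)*(-2) = -12 - 2*E)
V(Q) = 21*Q² (V(Q) = 3*(7*Q²) = 21*Q²)
Z(x) = 3
q = -850 (q = ½ + ((21*(-3)²)*(-12 - 2*3))/4 = ½ + ((21*9)*(-12 - 6))/4 = ½ + (189*(-18))/4 = ½ + (¼)*(-3402) = ½ - 1701/2 = -850)
q*Z(9) = -850*3 = -2550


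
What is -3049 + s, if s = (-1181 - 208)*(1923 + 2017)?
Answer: -5475709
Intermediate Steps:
s = -5472660 (s = -1389*3940 = -5472660)
-3049 + s = -3049 - 5472660 = -5475709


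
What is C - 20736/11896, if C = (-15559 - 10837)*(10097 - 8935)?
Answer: -45609492616/1487 ≈ -3.0672e+7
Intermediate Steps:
C = -30672152 (C = -26396*1162 = -30672152)
C - 20736/11896 = -30672152 - 20736/11896 = -30672152 - 1*2592/1487 = -30672152 - 2592/1487 = -45609492616/1487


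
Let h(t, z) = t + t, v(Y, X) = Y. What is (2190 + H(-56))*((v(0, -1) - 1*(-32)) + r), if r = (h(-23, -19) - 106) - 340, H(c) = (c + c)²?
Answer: -6777640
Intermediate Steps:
h(t, z) = 2*t
H(c) = 4*c² (H(c) = (2*c)² = 4*c²)
r = -492 (r = (2*(-23) - 106) - 340 = (-46 - 106) - 340 = -152 - 340 = -492)
(2190 + H(-56))*((v(0, -1) - 1*(-32)) + r) = (2190 + 4*(-56)²)*((0 - 1*(-32)) - 492) = (2190 + 4*3136)*((0 + 32) - 492) = (2190 + 12544)*(32 - 492) = 14734*(-460) = -6777640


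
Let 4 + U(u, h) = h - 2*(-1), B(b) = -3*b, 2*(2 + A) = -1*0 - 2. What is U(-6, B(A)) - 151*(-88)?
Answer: 13295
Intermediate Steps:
A = -3 (A = -2 + (-1*0 - 2)/2 = -2 + (0 - 2)/2 = -2 + (1/2)*(-2) = -2 - 1 = -3)
U(u, h) = -2 + h (U(u, h) = -4 + (h - 2*(-1)) = -4 + (h + 2) = -4 + (2 + h) = -2 + h)
U(-6, B(A)) - 151*(-88) = (-2 - 3*(-3)) - 151*(-88) = (-2 + 9) + 13288 = 7 + 13288 = 13295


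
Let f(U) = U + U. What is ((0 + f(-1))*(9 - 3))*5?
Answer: -60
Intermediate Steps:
f(U) = 2*U
((0 + f(-1))*(9 - 3))*5 = ((0 + 2*(-1))*(9 - 3))*5 = ((0 - 2)*6)*5 = -2*6*5 = -12*5 = -60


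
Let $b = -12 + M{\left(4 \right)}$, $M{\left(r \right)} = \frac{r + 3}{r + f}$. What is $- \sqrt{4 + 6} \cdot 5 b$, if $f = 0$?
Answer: $\frac{205 \sqrt{10}}{4} \approx 162.07$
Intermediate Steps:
$M{\left(r \right)} = \frac{3 + r}{r}$ ($M{\left(r \right)} = \frac{r + 3}{r + 0} = \frac{3 + r}{r}$)
$b = - \frac{41}{4}$ ($b = -12 + \frac{3 + 4}{4} = -12 + \frac{1}{4} \cdot 7 = -12 + \frac{7}{4} = - \frac{41}{4} \approx -10.25$)
$- \sqrt{4 + 6} \cdot 5 b = - \sqrt{4 + 6} \cdot 5 \left(- \frac{41}{4}\right) = - \sqrt{10} \cdot 5 \left(- \frac{41}{4}\right) = - 5 \sqrt{10} \left(- \frac{41}{4}\right) = \frac{205 \sqrt{10}}{4}$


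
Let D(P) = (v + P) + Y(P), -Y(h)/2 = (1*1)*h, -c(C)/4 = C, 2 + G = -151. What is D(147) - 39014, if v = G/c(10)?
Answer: -1566287/40 ≈ -39157.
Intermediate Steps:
G = -153 (G = -2 - 151 = -153)
c(C) = -4*C
v = 153/40 (v = -153/((-4*10)) = -153/(-40) = -153*(-1/40) = 153/40 ≈ 3.8250)
Y(h) = -2*h (Y(h) = -2*1*1*h = -2*h)
D(P) = 153/40 - P (D(P) = (153/40 + P) - 2*P = 153/40 - P)
D(147) - 39014 = (153/40 - 1*147) - 39014 = (153/40 - 147) - 39014 = -5727/40 - 39014 = -1566287/40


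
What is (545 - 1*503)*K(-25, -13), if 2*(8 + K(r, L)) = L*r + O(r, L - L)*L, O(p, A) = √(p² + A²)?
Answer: -336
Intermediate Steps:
O(p, A) = √(A² + p²)
K(r, L) = -8 + L*r/2 + L*√(r²)/2 (K(r, L) = -8 + (L*r + √((L - L)² + r²)*L)/2 = -8 + (L*r + √(0² + r²)*L)/2 = -8 + (L*r + √(0 + r²)*L)/2 = -8 + (L*r + √(r²)*L)/2 = -8 + (L*r + L*√(r²))/2 = -8 + (L*r/2 + L*√(r²)/2) = -8 + L*r/2 + L*√(r²)/2)
(545 - 1*503)*K(-25, -13) = (545 - 1*503)*(-8 + (½)*(-13)*(-25) + (½)*(-13)*√((-25)²)) = (545 - 503)*(-8 + 325/2 + (½)*(-13)*√625) = 42*(-8 + 325/2 + (½)*(-13)*25) = 42*(-8 + 325/2 - 325/2) = 42*(-8) = -336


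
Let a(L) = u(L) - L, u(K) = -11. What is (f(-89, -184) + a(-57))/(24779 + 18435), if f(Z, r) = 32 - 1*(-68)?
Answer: 73/21607 ≈ 0.0033785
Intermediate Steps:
f(Z, r) = 100 (f(Z, r) = 32 + 68 = 100)
a(L) = -11 - L
(f(-89, -184) + a(-57))/(24779 + 18435) = (100 + (-11 - 1*(-57)))/(24779 + 18435) = (100 + (-11 + 57))/43214 = (100 + 46)*(1/43214) = 146*(1/43214) = 73/21607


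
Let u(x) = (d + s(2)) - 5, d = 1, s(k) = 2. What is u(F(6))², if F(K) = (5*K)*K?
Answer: 4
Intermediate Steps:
F(K) = 5*K²
u(x) = -2 (u(x) = (1 + 2) - 5 = 3 - 5 = -2)
u(F(6))² = (-2)² = 4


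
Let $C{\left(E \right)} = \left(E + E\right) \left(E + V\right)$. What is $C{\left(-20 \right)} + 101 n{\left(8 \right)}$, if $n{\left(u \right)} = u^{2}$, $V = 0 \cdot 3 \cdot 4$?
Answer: $7264$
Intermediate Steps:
$V = 0$ ($V = 0 \cdot 4 = 0$)
$C{\left(E \right)} = 2 E^{2}$ ($C{\left(E \right)} = \left(E + E\right) \left(E + 0\right) = 2 E E = 2 E^{2}$)
$C{\left(-20 \right)} + 101 n{\left(8 \right)} = 2 \left(-20\right)^{2} + 101 \cdot 8^{2} = 2 \cdot 400 + 101 \cdot 64 = 800 + 6464 = 7264$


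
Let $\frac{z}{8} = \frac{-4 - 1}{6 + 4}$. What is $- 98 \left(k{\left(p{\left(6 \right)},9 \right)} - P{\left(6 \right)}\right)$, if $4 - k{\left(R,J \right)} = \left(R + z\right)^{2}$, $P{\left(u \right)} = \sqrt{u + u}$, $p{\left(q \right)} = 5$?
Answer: $-294 + 196 \sqrt{3} \approx 45.482$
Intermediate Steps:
$z = -4$ ($z = 8 \frac{-4 - 1}{6 + 4} = 8 \left(- \frac{5}{10}\right) = 8 \left(\left(-5\right) \frac{1}{10}\right) = 8 \left(- \frac{1}{2}\right) = -4$)
$P{\left(u \right)} = \sqrt{2} \sqrt{u}$ ($P{\left(u \right)} = \sqrt{2 u} = \sqrt{2} \sqrt{u}$)
$k{\left(R,J \right)} = 4 - \left(-4 + R\right)^{2}$ ($k{\left(R,J \right)} = 4 - \left(R - 4\right)^{2} = 4 - \left(-4 + R\right)^{2}$)
$- 98 \left(k{\left(p{\left(6 \right)},9 \right)} - P{\left(6 \right)}\right) = - 98 \left(\left(4 - \left(-4 + 5\right)^{2}\right) - \sqrt{2} \sqrt{6}\right) = - 98 \left(\left(4 - 1^{2}\right) - 2 \sqrt{3}\right) = - 98 \left(\left(4 - 1\right) - 2 \sqrt{3}\right) = - 98 \left(3 - 2 \sqrt{3}\right) = -294 + 196 \sqrt{3}$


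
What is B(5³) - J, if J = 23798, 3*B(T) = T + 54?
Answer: -71215/3 ≈ -23738.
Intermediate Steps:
B(T) = 18 + T/3 (B(T) = (T + 54)/3 = (54 + T)/3 = 18 + T/3)
B(5³) - J = (18 + (⅓)*5³) - 1*23798 = (18 + (⅓)*125) - 23798 = (18 + 125/3) - 23798 = 179/3 - 23798 = -71215/3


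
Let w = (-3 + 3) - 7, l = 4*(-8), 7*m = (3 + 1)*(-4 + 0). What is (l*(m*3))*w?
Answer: -1536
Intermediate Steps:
m = -16/7 (m = ((3 + 1)*(-4 + 0))/7 = (4*(-4))/7 = (⅐)*(-16) = -16/7 ≈ -2.2857)
l = -32
w = -7 (w = 0 - 7 = -7)
(l*(m*3))*w = -(-512)*3/7*(-7) = -32*(-48/7)*(-7) = (1536/7)*(-7) = -1536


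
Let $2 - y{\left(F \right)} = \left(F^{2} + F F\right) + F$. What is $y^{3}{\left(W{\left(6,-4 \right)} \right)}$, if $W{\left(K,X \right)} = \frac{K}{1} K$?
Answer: $-18108570376$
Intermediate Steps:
$W{\left(K,X \right)} = K^{2}$ ($W{\left(K,X \right)} = K 1 K = K K = K^{2}$)
$y{\left(F \right)} = 2 - F - 2 F^{2}$ ($y{\left(F \right)} = 2 - \left(\left(F^{2} + F F\right) + F\right) = 2 - \left(\left(F^{2} + F^{2}\right) + F\right) = 2 - \left(2 F^{2} + F\right) = 2 - \left(F + 2 F^{2}\right) = 2 - F - 2 F^{2}$)
$y^{3}{\left(W{\left(6,-4 \right)} \right)} = \left(2 - 6^{2} - 2 \left(6^{2}\right)^{2}\right)^{3} = \left(2 - 36 - 2 \cdot 36^{2}\right)^{3} = \left(2 - 36 - 2592\right)^{3} = \left(-2626\right)^{3} = -18108570376$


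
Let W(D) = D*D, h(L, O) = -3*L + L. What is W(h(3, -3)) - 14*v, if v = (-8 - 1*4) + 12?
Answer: 36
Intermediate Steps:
h(L, O) = -2*L
W(D) = D²
v = 0 (v = (-8 - 4) + 12 = -12 + 12 = 0)
W(h(3, -3)) - 14*v = (-2*3)² - 14*0 = (-6)² + 0 = 36 + 0 = 36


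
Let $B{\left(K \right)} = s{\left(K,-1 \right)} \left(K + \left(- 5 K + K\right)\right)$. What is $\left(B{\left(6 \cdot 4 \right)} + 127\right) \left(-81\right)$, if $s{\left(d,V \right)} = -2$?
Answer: $-21951$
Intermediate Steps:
$B{\left(K \right)} = 6 K$ ($B{\left(K \right)} = - 2 \left(K + \left(- 5 K + K\right)\right) = - 2 \left(K - 4 K\right) = - 2 \left(- 3 K\right) = 6 K$)
$\left(B{\left(6 \cdot 4 \right)} + 127\right) \left(-81\right) = \left(6 \cdot 6 \cdot 4 + 127\right) \left(-81\right) = \left(6 \cdot 24 + 127\right) \left(-81\right) = \left(144 + 127\right) \left(-81\right) = 271 \left(-81\right) = -21951$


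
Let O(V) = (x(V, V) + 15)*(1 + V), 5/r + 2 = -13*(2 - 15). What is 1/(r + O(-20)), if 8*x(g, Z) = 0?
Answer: -167/47590 ≈ -0.0035091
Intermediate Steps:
x(g, Z) = 0 (x(g, Z) = (⅛)*0 = 0)
r = 5/167 (r = 5/(-2 - 13*(2 - 15)) = 5/(-2 - 13*(-13)) = 5/(-2 + 169) = 5/167 ≈ 0.029940)
O(V) = 15 + 15*V (O(V) = (0 + 15)*(1 + V) = 15*(1 + V) = 15 + 15*V)
1/(r + O(-20)) = 1/(5/167 + (15 + 15*(-20))) = 1/(5/167 + (15 - 300)) = 1/(5/167 - 285) = 1/(-47590/167) = -167/47590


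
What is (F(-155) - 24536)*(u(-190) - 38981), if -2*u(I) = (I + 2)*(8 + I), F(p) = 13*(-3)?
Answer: 1378387175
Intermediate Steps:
F(p) = -39
u(I) = -(2 + I)*(8 + I)/2 (u(I) = -(I + 2)*(8 + I)/2 = -(2 + I)*(8 + I)/2)
(F(-155) - 24536)*(u(-190) - 38981) = (-39 - 24536)*((-8 - 5*(-190) - 1/2*(-190)**2) - 38981) = -24575*((-8 + 950 - 1/2*36100) - 38981) = -24575*((-8 + 950 - 18050) - 38981) = -24575*(-17108 - 38981) = -24575*(-56089) = 1378387175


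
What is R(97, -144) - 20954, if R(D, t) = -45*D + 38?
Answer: -25281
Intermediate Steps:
R(D, t) = 38 - 45*D
R(97, -144) - 20954 = (38 - 45*97) - 20954 = (38 - 4365) - 20954 = -4327 - 20954 = -25281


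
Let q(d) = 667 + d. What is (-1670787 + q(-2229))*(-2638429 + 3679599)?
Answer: -1741199608330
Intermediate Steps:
(-1670787 + q(-2229))*(-2638429 + 3679599) = (-1670787 + (667 - 2229))*(-2638429 + 3679599) = (-1670787 - 1562)*1041170 = -1672349*1041170 = -1741199608330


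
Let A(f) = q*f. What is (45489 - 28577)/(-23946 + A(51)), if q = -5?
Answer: -16912/24201 ≈ -0.69881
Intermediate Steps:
A(f) = -5*f
(45489 - 28577)/(-23946 + A(51)) = (45489 - 28577)/(-23946 - 5*51) = 16912/(-23946 - 255) = 16912/(-24201) = 16912*(-1/24201) = -16912/24201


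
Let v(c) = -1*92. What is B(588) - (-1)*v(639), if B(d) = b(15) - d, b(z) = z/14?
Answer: -9505/14 ≈ -678.93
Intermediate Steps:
b(z) = z/14 (b(z) = z*(1/14) = z/14)
v(c) = -92
B(d) = 15/14 - d (B(d) = (1/14)*15 - d = 15/14 - d)
B(588) - (-1)*v(639) = (15/14 - 1*588) - (-1)*(-92) = (15/14 - 588) - 1*92 = -8217/14 - 92 = -9505/14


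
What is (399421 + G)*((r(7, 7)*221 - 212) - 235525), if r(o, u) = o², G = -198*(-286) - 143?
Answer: -102536906648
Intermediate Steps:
G = 56485 (G = 56628 - 143 = 56485)
(399421 + G)*((r(7, 7)*221 - 212) - 235525) = (399421 + 56485)*((7²*221 - 212) - 235525) = 455906*((49*221 - 212) - 235525) = 455906*((10829 - 212) - 235525) = 455906*(10617 - 235525) = 455906*(-224908) = -102536906648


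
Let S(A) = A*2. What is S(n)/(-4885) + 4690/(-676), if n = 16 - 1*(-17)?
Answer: -11477633/1651130 ≈ -6.9514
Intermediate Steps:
n = 33 (n = 16 + 17 = 33)
S(A) = 2*A
S(n)/(-4885) + 4690/(-676) = (2*33)/(-4885) + 4690/(-676) = 66*(-1/4885) + 4690*(-1/676) = -66/4885 - 2345/338 = -11477633/1651130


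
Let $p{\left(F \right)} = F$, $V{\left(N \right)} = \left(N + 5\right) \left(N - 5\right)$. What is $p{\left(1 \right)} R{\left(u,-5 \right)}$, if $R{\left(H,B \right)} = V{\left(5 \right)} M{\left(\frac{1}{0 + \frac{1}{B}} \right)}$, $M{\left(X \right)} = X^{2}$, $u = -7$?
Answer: $0$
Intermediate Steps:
$V{\left(N \right)} = \left(-5 + N\right) \left(5 + N\right)$ ($V{\left(N \right)} = \left(5 + N\right) \left(-5 + N\right) = \left(-5 + N\right) \left(5 + N\right)$)
$R{\left(H,B \right)} = 0$ ($R{\left(H,B \right)} = \left(-25 + 5^{2}\right) \left(\frac{1}{0 + \frac{1}{B}}\right)^{2} = \left(-25 + 25\right) \left(\frac{1}{\frac{1}{B}}\right)^{2} = 0 B^{2} = 0$)
$p{\left(1 \right)} R{\left(u,-5 \right)} = 1 \cdot 0 = 0$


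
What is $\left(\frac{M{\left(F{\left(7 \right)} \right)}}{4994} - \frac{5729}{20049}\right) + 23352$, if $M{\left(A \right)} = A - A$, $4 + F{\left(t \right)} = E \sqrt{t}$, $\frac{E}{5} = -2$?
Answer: $\frac{468178519}{20049} \approx 23352.0$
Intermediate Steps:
$E = -10$ ($E = 5 \left(-2\right) = -10$)
$F{\left(t \right)} = -4 - 10 \sqrt{t}$
$M{\left(A \right)} = 0$
$\left(\frac{M{\left(F{\left(7 \right)} \right)}}{4994} - \frac{5729}{20049}\right) + 23352 = \left(\frac{0}{4994} - \frac{5729}{20049}\right) + 23352 = \left(0 \cdot \frac{1}{4994} - \frac{5729}{20049}\right) + 23352 = \left(0 - \frac{5729}{20049}\right) + 23352 = - \frac{5729}{20049} + 23352 = \frac{468178519}{20049}$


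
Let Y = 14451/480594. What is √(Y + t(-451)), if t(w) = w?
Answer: I*√11573421367238/160198 ≈ 21.236*I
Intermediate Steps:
Y = 4817/160198 (Y = 14451*(1/480594) = 4817/160198 ≈ 0.030069)
√(Y + t(-451)) = √(4817/160198 - 451) = √(-72244481/160198) = I*√11573421367238/160198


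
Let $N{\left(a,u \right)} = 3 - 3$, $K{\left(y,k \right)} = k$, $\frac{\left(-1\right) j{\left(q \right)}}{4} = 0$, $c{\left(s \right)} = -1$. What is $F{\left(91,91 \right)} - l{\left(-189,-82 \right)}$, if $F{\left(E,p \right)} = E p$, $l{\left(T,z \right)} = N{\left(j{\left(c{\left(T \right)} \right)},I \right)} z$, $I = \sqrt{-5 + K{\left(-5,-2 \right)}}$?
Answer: $8281$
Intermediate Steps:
$j{\left(q \right)} = 0$ ($j{\left(q \right)} = \left(-4\right) 0 = 0$)
$I = i \sqrt{7}$ ($I = \sqrt{-5 - 2} = \sqrt{-7} = i \sqrt{7} \approx 2.6458 i$)
$N{\left(a,u \right)} = 0$
$l{\left(T,z \right)} = 0$ ($l{\left(T,z \right)} = 0 z = 0$)
$F{\left(91,91 \right)} - l{\left(-189,-82 \right)} = 91 \cdot 91 - 0 = 8281 + 0 = 8281$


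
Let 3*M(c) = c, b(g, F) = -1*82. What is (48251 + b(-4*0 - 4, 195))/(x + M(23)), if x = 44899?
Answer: 144507/134720 ≈ 1.0726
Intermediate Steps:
b(g, F) = -82
M(c) = c/3
(48251 + b(-4*0 - 4, 195))/(x + M(23)) = (48251 - 82)/(44899 + (1/3)*23) = 48169/(44899 + 23/3) = 48169/(134720/3) = 48169*(3/134720) = 144507/134720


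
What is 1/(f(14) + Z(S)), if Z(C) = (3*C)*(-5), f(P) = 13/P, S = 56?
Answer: -14/11747 ≈ -0.0011918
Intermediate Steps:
Z(C) = -15*C
1/(f(14) + Z(S)) = 1/(13/14 - 15*56) = 1/(13*(1/14) - 840) = 1/(13/14 - 840) = 1/(-11747/14) = -14/11747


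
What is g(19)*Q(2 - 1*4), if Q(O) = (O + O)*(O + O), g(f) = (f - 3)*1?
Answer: 256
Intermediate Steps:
g(f) = -3 + f (g(f) = (-3 + f)*1 = -3 + f)
Q(O) = 4*O² (Q(O) = (2*O)*(2*O) = 4*O²)
g(19)*Q(2 - 1*4) = (-3 + 19)*(4*(2 - 1*4)²) = 16*(4*(2 - 4)²) = 16*(4*(-2)²) = 16*(4*4) = 16*16 = 256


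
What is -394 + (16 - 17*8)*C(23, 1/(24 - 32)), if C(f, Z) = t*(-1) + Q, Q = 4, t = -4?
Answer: -1354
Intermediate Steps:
C(f, Z) = 8 (C(f, Z) = -4*(-1) + 4 = 4 + 4 = 8)
-394 + (16 - 17*8)*C(23, 1/(24 - 32)) = -394 + (16 - 17*8)*8 = -394 + (16 - 136)*8 = -394 - 120*8 = -394 - 960 = -1354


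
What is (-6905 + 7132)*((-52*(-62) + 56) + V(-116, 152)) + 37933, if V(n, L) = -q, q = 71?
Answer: 766376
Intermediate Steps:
V(n, L) = -71 (V(n, L) = -1*71 = -71)
(-6905 + 7132)*((-52*(-62) + 56) + V(-116, 152)) + 37933 = (-6905 + 7132)*((-52*(-62) + 56) - 71) + 37933 = 227*((3224 + 56) - 71) + 37933 = 227*(3280 - 71) + 37933 = 227*3209 + 37933 = 728443 + 37933 = 766376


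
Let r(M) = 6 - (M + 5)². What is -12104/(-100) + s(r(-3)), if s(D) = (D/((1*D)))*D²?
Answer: 3126/25 ≈ 125.04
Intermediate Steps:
r(M) = 6 - (5 + M)²
s(D) = D² (s(D) = (D/D)*D² = 1*D² = D²)
-12104/(-100) + s(r(-3)) = -12104/(-100) + (6 - (5 - 3)²)² = -12104*(-1)/100 + (6 - 1*2²)² = -136*(-89/100) + (6 - 1*4)² = 3026/25 + (6 - 4)² = 3026/25 + 2² = 3026/25 + 4 = 3126/25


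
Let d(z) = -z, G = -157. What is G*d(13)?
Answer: 2041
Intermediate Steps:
G*d(13) = -(-157)*13 = -157*(-13) = 2041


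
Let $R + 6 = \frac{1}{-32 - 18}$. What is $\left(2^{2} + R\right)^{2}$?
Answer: $\frac{10201}{2500} \approx 4.0804$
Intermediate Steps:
$R = - \frac{301}{50}$ ($R = -6 + \frac{1}{-32 - 18} = -6 + \frac{1}{-50} = -6 - \frac{1}{50} = - \frac{301}{50} \approx -6.02$)
$\left(2^{2} + R\right)^{2} = \left(2^{2} - \frac{301}{50}\right)^{2} = \left(4 - \frac{301}{50}\right)^{2} = \left(- \frac{101}{50}\right)^{2} = \frac{10201}{2500}$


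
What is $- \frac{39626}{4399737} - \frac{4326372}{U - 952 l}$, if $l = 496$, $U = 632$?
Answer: $\frac{4754053231901}{518684994930} \approx 9.1656$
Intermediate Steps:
$- \frac{39626}{4399737} - \frac{4326372}{U - 952 l} = - \frac{39626}{4399737} - \frac{4326372}{632 - 472192} = \left(-39626\right) \frac{1}{4399737} - \frac{4326372}{632 - 472192} = - \frac{39626}{4399737} - \frac{4326372}{-471560} = - \frac{39626}{4399737} - - \frac{1081593}{117890} = - \frac{39626}{4399737} + \frac{1081593}{117890} = \frac{4754053231901}{518684994930}$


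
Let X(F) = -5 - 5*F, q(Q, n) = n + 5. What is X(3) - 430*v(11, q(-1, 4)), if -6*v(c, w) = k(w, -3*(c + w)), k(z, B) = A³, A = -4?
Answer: -13820/3 ≈ -4606.7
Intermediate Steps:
k(z, B) = -64 (k(z, B) = (-4)³ = -64)
q(Q, n) = 5 + n
v(c, w) = 32/3 (v(c, w) = -⅙*(-64) = 32/3)
X(3) - 430*v(11, q(-1, 4)) = (-5 - 5*3) - 430*32/3 = (-5 - 15) - 13760/3 = -20 - 13760/3 = -13820/3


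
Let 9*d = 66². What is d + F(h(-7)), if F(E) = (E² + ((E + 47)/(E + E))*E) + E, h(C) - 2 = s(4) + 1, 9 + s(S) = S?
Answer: 1017/2 ≈ 508.50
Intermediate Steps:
s(S) = -9 + S
h(C) = -2 (h(C) = 2 + ((-9 + 4) + 1) = 2 + (-5 + 1) = 2 - 4 = -2)
d = 484 (d = (⅑)*66² = (⅑)*4356 = 484)
F(E) = 47/2 + E² + 3*E/2 (F(E) = (E² + ((47 + E)/((2*E)))*E) + E = (E² + ((47 + E)*(1/(2*E)))*E) + E = (E² + ((47 + E)/(2*E))*E) + E = (E² + (47/2 + E/2)) + E = (47/2 + E² + E/2) + E = 47/2 + E² + 3*E/2)
d + F(h(-7)) = 484 + (47/2 + (-2)² + (3/2)*(-2)) = 484 + (47/2 + 4 - 3) = 484 + 49/2 = 1017/2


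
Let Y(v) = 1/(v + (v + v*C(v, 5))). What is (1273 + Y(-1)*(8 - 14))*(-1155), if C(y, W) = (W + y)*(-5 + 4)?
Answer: -1466850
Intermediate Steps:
C(y, W) = -W - y (C(y, W) = (W + y)*(-1) = -W - y)
Y(v) = 1/(2*v + v*(-5 - v)) (Y(v) = 1/(v + (v + v*(-1*5 - v))) = 1/(v + (v + v*(-5 - v))) = 1/(2*v + v*(-5 - v)))
(1273 + Y(-1)*(8 - 14))*(-1155) = (1273 + (-1/(-1*(3 - 1)))*(8 - 14))*(-1155) = (1273 - 1*(-1)/2*(-6))*(-1155) = (1273 - 1*(-1)*1/2*(-6))*(-1155) = (1273 + (1/2)*(-6))*(-1155) = (1273 - 3)*(-1155) = 1270*(-1155) = -1466850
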